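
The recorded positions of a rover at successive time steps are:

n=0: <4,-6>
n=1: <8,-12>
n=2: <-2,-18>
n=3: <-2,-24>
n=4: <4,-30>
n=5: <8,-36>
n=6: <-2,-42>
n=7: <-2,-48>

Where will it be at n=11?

First: cycles through 4, 8, -2, -2 every 4 steps. Step 11 lands at position 3 of the cycle → -2.
Second: linear, -6 per step → -72 at step 11.

<-2,-72>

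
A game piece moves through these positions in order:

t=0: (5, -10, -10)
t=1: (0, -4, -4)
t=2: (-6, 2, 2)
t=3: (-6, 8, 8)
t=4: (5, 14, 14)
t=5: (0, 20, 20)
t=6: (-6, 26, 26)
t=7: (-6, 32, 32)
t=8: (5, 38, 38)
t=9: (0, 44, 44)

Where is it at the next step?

(-6, 50, 50)

First: cycles through 5, 0, -6, -6 every 4 steps. Step 10 lands at position 2 of the cycle → -6.
Second: linear, +6 per step → 50 at step 10.
Third: linear, +6 per step → 50 at step 10.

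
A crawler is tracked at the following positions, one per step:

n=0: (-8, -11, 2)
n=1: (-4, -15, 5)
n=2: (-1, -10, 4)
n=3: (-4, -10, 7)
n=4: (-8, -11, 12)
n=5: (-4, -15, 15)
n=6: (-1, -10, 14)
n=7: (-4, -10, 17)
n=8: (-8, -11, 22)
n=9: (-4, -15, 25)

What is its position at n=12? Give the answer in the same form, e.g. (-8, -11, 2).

Differencing gives (+4, -4, +3), (+3, +5, -1), (-3, +0, +3), (-4, -1, +5), (+4, -4, +3), (+3, +5, -1), (-3, +0, +3), (-4, -1, +5), (+4, -4, +3). This is the pattern (+4, -4, +3), (+3, +5, -1), (-3, +0, +3), (-4, -1, +5) repeated.
step 10: apply (+3, +5, -1) → (-1, -10, 24)
step 11: apply (-3, +0, +3) → (-4, -10, 27)
step 12: apply (-4, -1, +5) → (-8, -11, 32)

(-8, -11, 32)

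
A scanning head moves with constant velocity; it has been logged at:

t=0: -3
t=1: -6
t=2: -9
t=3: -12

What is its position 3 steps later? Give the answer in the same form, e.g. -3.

Each step adds -3 to the position.
step 4: -12 − 3 → -15
step 5: -15 − 3 → -18
step 6: -18 − 3 → -21

-21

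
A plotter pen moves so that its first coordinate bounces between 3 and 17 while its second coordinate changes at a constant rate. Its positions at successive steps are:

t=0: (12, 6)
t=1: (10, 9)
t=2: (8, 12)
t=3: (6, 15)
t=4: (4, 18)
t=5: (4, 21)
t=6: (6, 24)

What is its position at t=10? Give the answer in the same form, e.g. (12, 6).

(14, 36)

The first coordinate travels 2 per step and bounces off the walls at 3 and 17.
  step 7: 6 → 8
  step 8: 8 → 10
  step 9: 10 → 12
  step 10: 12 → 14
The second coordinate changes by +3 each step: at step 10 it is 36.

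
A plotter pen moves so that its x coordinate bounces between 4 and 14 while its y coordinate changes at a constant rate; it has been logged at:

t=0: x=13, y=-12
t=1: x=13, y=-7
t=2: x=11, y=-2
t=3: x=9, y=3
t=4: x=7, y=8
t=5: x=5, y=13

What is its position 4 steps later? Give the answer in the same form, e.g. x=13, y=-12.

The x coordinate travels 2 per step and bounces off the walls at 4 and 14.
  step 6: 5 → 5
  step 7: 5 → 7
  step 8: 7 → 9
  step 9: 9 → 11
The y coordinate changes by +5 each step: at step 9 it is 33.

x=11, y=33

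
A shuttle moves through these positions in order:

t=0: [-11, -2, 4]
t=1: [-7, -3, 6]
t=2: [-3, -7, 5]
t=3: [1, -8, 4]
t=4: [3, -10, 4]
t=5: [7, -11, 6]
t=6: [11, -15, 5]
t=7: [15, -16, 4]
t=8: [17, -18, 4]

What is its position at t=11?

Differencing gives [+4, -1, +2], [+4, -4, -1], [+4, -1, -1], [+2, -2, +0], [+4, -1, +2], [+4, -4, -1], [+4, -1, -1], [+2, -2, +0]. This is the pattern [+4, -1, +2], [+4, -4, -1], [+4, -1, -1], [+2, -2, +0] repeated.
step 9: apply [+4, -1, +2] → [21, -19, 6]
step 10: apply [+4, -4, -1] → [25, -23, 5]
step 11: apply [+4, -1, -1] → [29, -24, 4]

[29, -24, 4]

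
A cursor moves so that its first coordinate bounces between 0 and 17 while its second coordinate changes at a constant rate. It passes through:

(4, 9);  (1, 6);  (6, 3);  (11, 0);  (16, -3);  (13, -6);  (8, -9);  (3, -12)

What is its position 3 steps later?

(12, -21)

The first coordinate reflects between 0 and 17, moving 5 per step.
  step 8: 3 → 2
  step 9: 2 → 7
  step 10: 7 → 12
The second coordinate changes by -3 each step: at step 10 it is -21.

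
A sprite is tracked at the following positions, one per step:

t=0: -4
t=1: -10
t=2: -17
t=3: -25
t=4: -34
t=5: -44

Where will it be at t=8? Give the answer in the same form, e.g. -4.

-80

Successive displacements: -6, -7, -8, -9, -10 — each changes by -1.
step 6: -44 − 11 → -55
step 7: -55 − 12 → -67
step 8: -67 − 13 → -80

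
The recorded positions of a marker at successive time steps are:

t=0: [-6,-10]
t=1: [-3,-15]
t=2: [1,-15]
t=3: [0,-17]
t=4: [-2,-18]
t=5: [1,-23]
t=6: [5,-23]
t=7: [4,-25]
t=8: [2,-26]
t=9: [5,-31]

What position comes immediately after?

[9,-31]

Step-to-step displacements: [+3,-5], [+4,+0], [-1,-2], [-2,-1], [+3,-5], [+4,+0], [-1,-2], [-2,-1], [+3,-5] — a repeating cycle of length 4.
step 10: apply [+4,+0] → [9,-31]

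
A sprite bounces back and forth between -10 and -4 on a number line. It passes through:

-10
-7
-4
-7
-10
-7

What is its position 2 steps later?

The value travels 3 per step and bounces off the walls at -10 and -4.
  step 6: -7 → -4
  step 7: -4 → -7

-7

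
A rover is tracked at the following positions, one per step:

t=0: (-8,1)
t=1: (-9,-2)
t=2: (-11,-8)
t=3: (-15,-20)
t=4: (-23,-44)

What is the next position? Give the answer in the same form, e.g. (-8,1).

The jumps are (-1,-3), (-2,-6), (-4,-12), (-8,-24) — a geometric progression with ratio 2.
step 5: (-23,-44) + (-16,-48) → (-39,-92)

(-39,-92)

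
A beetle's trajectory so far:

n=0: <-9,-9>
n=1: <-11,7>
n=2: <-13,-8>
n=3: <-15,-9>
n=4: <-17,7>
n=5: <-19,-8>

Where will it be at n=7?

<-23,7>

First: linear, -2 per step → -23 at step 7.
Second: cycles through -9, 7, -8 every 3 steps. Step 7 lands at position 1 of the cycle → 7.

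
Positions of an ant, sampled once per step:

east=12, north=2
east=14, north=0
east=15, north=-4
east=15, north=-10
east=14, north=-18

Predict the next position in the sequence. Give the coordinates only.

east=12, north=-28

First differences are (+2, -2), (+1, -4), (+0, -6), (-1, -8); their common second difference is (-1, -2) (constant acceleration).
step 5: east=14, north=-18 + (-2, -10) → east=12, north=-28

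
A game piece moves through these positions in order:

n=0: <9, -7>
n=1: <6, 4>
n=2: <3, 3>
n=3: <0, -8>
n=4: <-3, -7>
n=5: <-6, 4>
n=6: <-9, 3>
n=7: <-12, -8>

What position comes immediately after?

First: linear, -3 per step → -15 at step 8.
Second: cycles through -7, 4, 3, -8 every 4 steps. Step 8 lands at position 0 of the cycle → -7.

<-15, -7>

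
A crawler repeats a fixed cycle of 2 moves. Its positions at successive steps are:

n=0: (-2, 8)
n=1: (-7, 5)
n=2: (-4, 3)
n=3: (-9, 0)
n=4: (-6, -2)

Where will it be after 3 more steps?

(-13, -10)

Step-to-step displacements: (-5, -3), (+3, -2), (-5, -3), (+3, -2) — a repeating cycle of length 2.
step 5: apply (-5, -3) → (-11, -5)
step 6: apply (+3, -2) → (-8, -7)
step 7: apply (-5, -3) → (-13, -10)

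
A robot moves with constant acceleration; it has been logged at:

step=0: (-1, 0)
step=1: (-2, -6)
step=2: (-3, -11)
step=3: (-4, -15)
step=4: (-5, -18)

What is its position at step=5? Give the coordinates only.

Successive displacements: (-1, -6), (-1, -5), (-1, -4), (-1, -3) — each changes by (+0, +1).
step 5: (-5, -18) + (-1, -2) → (-6, -20)

(-6, -20)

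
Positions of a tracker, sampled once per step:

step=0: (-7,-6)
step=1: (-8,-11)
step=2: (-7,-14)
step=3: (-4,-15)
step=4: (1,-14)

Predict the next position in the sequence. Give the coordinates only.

First differences are (-1,-5), (+1,-3), (+3,-1), (+5,+1); their common second difference is (+2,+2) (constant acceleration).
step 5: (1,-14) + (+7,+3) → (8,-11)

(8,-11)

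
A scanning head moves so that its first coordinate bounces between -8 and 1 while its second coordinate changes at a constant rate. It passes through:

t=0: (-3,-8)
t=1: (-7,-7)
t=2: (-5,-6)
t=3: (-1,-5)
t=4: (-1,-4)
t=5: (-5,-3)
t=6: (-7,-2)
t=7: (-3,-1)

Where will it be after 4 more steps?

The first coordinate travels 4 per step and bounces off the walls at -8 and 1.
  step 8: -3 → 1
  step 9: 1 → -3
  step 10: -3 → -7
  step 11: -7 → -5
The second coordinate changes by +1 each step: at step 11 it is 3.

(-5,3)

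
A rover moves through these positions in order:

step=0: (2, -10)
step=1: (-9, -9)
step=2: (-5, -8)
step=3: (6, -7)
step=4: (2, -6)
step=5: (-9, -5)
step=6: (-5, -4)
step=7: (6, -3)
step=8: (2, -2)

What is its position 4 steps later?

(2, 2)

First: cycles through 2, -9, -5, 6 every 4 steps. Step 12 lands at position 0 of the cycle → 2.
Second: linear, +1 per step → 2 at step 12.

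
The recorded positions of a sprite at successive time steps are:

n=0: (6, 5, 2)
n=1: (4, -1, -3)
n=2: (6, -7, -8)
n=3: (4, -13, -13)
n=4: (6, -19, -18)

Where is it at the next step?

(4, -25, -23)

The first coordinate repeats the cycle [6, 4] with period 2; step 5 mod 2 = 1, giving 4.
The second coordinate changes by -6 each step, so at step 5 it is 5 + 5·(-6) = -25.
The third coordinate changes by -5 each step, so at step 5 it is 2 + 5·(-5) = -23.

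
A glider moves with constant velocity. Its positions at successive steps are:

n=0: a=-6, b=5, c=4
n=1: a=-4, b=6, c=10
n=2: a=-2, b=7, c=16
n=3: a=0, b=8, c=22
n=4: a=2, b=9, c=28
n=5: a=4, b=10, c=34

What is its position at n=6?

The position changes by (+2, +1, +6) every step.
step 6: a=4, b=10, c=34 + (+2, +1, +6) → a=6, b=11, c=40

a=6, b=11, c=40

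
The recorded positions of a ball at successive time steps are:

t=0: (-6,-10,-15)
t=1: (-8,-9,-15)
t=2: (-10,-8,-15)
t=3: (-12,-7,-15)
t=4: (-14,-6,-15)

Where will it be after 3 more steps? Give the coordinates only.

Each step adds (-2,+1,+0) to the position.
step 5: (-14,-6,-15) + (-2,+1,+0) → (-16,-5,-15)
step 6: (-16,-5,-15) + (-2,+1,+0) → (-18,-4,-15)
step 7: (-18,-4,-15) + (-2,+1,+0) → (-20,-3,-15)

(-20,-3,-15)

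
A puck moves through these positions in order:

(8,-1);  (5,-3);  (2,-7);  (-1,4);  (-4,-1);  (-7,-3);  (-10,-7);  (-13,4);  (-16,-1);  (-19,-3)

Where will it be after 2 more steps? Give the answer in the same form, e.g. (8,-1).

(-25,4)

The first coordinate changes by -3 each step, so at step 11 it is 8 + 11·(-3) = -25.
The second coordinate repeats the cycle [-1, -3, -7, 4] with period 4; step 11 mod 4 = 3, giving 4.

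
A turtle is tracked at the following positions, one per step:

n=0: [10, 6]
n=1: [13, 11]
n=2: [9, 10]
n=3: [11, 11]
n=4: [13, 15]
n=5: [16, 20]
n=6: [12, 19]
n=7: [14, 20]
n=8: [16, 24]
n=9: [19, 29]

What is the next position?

[15, 28]

The moves between consecutive positions are [+3, +5], [-4, -1], [+2, +1], [+2, +4], [+3, +5], [-4, -1], [+2, +1], [+2, +4], [+3, +5]; they repeat the 4-cycle [[+3, +5], [-4, -1], [+2, +1], [+2, +4]].
step 10: apply [-4, -1] → [15, 28]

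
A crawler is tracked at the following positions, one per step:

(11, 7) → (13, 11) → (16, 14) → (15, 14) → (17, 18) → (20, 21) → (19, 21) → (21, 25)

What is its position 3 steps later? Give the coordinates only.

Differencing gives (+2, +4), (+3, +3), (-1, +0), (+2, +4), (+3, +3), (-1, +0), (+2, +4). This is the pattern (+2, +4), (+3, +3), (-1, +0) repeated.
step 8: apply (+3, +3) → (24, 28)
step 9: apply (-1, +0) → (23, 28)
step 10: apply (+2, +4) → (25, 32)

(25, 32)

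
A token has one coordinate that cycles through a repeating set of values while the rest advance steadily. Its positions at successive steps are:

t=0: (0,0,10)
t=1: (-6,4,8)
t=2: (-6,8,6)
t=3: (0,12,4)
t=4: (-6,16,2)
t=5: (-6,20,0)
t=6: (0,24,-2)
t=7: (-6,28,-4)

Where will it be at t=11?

(-6,44,-12)

First: cycles through 0, -6, -6 every 3 steps. Step 11 lands at position 2 of the cycle → -6.
Second: linear, +4 per step → 44 at step 11.
Third: linear, -2 per step → -12 at step 11.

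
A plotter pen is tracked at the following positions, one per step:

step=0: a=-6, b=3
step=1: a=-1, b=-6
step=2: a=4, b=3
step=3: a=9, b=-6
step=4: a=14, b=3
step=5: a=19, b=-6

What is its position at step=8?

The a coordinate changes by +5 each step, so at step 8 it is -6 + 8·(5) = 34.
The b coordinate repeats the cycle [3, -6] with period 2; step 8 mod 2 = 0, giving 3.

a=34, b=3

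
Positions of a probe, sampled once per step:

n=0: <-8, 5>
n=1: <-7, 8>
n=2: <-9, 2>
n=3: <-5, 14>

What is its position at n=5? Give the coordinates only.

<3, 38>

Step-to-step displacements: <+1, +3>, <-2, -6>, <+4, +12>; each is -2× the previous.
step 4: <-5, 14> + <-8, -24> → <-13, -10>
step 5: <-13, -10> + <+16, +48> → <3, 38>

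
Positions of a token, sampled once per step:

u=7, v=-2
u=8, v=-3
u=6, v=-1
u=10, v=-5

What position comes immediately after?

The jumps are (+1, -1), (-2, +2), (+4, -4) — a geometric progression with ratio -2.
step 4: u=10, v=-5 + (-8, +8) → u=2, v=3

u=2, v=3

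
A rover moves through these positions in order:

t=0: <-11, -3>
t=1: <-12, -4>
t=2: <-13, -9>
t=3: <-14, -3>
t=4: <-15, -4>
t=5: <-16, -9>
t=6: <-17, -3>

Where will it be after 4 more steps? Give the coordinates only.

First: linear, -1 per step → -21 at step 10.
Second: cycles through -3, -4, -9 every 3 steps. Step 10 lands at position 1 of the cycle → -4.

<-21, -4>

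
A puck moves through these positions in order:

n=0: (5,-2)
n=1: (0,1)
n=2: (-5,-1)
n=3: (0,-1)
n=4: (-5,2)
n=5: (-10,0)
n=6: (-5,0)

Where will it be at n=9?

Step-to-step displacements: (-5,+3), (-5,-2), (+5,+0), (-5,+3), (-5,-2), (+5,+0) — a repeating cycle of length 3.
step 7: apply (-5,+3) → (-10,3)
step 8: apply (-5,-2) → (-15,1)
step 9: apply (+5,+0) → (-10,1)

(-10,1)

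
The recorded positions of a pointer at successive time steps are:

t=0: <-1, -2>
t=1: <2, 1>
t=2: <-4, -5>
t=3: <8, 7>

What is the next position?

The jumps are <+3, +3>, <-6, -6>, <+12, +12> — a geometric progression with ratio -2.
step 4: <8, 7> + <-24, -24> → <-16, -17>

<-16, -17>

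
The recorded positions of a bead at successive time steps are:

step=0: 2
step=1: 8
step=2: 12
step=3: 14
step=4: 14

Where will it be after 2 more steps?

8

First differences are +6, +4, +2, +0; their common second difference is -2 (constant acceleration).
step 5: 14 − 2 → 12
step 6: 12 − 4 → 8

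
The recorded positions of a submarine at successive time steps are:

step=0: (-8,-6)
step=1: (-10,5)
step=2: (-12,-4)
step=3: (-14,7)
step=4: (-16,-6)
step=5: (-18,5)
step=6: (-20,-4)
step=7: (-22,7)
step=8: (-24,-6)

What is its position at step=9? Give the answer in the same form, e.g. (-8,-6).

The first coordinate changes by -2 each step, so at step 9 it is -8 + 9·(-2) = -26.
The second coordinate repeats the cycle [-6, 5, -4, 7] with period 4; step 9 mod 4 = 1, giving 5.

(-26,5)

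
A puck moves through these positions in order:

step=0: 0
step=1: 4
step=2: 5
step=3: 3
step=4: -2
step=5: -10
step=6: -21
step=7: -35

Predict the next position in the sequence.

-52

Taking differences between consecutive positions: +4, +1, -2, -5, -8, -11, -14. These grow by -3 each step.
step 8: -35 − 17 → -52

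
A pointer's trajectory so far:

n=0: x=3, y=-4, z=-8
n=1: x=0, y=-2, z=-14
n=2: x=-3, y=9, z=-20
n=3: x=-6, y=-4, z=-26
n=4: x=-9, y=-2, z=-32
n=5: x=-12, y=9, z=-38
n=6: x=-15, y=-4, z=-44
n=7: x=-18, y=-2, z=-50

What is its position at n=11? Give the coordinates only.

X: linear, -3 per step → -30 at step 11.
Y: cycles through -4, -2, 9 every 3 steps. Step 11 lands at position 2 of the cycle → 9.
Z: linear, -6 per step → -74 at step 11.

x=-30, y=9, z=-74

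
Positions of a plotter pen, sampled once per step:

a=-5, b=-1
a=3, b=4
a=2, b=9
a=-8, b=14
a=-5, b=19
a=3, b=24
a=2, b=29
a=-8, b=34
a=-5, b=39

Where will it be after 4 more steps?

A: cycles through -5, 3, 2, -8 every 4 steps. Step 12 lands at position 0 of the cycle → -5.
B: linear, +5 per step → 59 at step 12.

a=-5, b=59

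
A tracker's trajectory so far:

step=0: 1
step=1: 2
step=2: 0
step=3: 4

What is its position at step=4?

-4

The jumps are +1, -2, +4 — a geometric progression with ratio -2.
step 4: 4 − 8 → -4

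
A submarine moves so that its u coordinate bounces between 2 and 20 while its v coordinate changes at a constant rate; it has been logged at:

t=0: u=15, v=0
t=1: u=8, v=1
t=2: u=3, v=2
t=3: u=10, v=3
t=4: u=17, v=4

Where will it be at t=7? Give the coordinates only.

u=2, v=7

The u coordinate reflects between 2 and 20, moving 7 per step.
  step 5: 17 → 16
  step 6: 16 → 9
  step 7: 9 → 2
The v coordinate changes by +1 each step: at step 7 it is 7.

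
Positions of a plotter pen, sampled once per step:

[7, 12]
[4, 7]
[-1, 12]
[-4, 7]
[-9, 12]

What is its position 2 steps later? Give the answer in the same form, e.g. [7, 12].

[-17, 12]

Step-to-step displacements: [-3, -5], [-5, +5], [-3, -5], [-5, +5] — a repeating cycle of length 2.
step 5: apply [-3, -5] → [-12, 7]
step 6: apply [-5, +5] → [-17, 12]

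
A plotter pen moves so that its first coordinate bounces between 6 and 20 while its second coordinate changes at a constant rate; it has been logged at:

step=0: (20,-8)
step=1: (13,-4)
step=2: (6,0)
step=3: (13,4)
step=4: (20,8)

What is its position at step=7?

(13,20)

The first coordinate travels 7 per step and bounces off the walls at 6 and 20.
  step 5: 20 → 13
  step 6: 13 → 6
  step 7: 6 → 13
The second coordinate changes by +4 each step: at step 7 it is 20.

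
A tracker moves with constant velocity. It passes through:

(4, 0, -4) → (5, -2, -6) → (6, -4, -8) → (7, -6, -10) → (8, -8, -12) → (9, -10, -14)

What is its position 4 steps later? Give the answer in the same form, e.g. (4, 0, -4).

(13, -18, -22)

The position changes by (+1, -2, -2) every step.
step 6: (9, -10, -14) + (+1, -2, -2) → (10, -12, -16)
step 7: (10, -12, -16) + (+1, -2, -2) → (11, -14, -18)
step 8: (11, -14, -18) + (+1, -2, -2) → (12, -16, -20)
step 9: (12, -16, -20) + (+1, -2, -2) → (13, -18, -22)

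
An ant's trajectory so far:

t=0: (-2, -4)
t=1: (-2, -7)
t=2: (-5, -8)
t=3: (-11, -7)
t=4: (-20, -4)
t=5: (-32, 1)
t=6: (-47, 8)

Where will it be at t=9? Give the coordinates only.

(-110, 41)

Taking differences between consecutive positions: (+0, -3), (-3, -1), (-6, +1), (-9, +3), (-12, +5), (-15, +7). These grow by (-3, +2) each step.
step 7: (-47, 8) + (-18, +9) → (-65, 17)
step 8: (-65, 17) + (-21, +11) → (-86, 28)
step 9: (-86, 28) + (-24, +13) → (-110, 41)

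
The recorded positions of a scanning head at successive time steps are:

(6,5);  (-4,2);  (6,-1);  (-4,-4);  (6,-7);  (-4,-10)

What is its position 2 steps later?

(-4,-16)

The first coordinate repeats the cycle [6, -4] with period 2; step 7 mod 2 = 1, giving -4.
The second coordinate changes by -3 each step, so at step 7 it is 5 + 7·(-3) = -16.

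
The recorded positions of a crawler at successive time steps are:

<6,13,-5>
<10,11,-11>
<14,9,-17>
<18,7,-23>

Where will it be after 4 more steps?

Each step adds <+4,-2,-6> to the position.
step 4: <18,7,-23> + <+4,-2,-6> → <22,5,-29>
step 5: <22,5,-29> + <+4,-2,-6> → <26,3,-35>
step 6: <26,3,-35> + <+4,-2,-6> → <30,1,-41>
step 7: <30,1,-41> + <+4,-2,-6> → <34,-1,-47>

<34,-1,-47>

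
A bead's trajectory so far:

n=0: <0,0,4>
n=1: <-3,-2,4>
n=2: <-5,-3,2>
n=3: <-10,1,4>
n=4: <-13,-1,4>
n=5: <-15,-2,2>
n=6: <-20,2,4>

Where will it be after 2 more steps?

<-25,-1,2>

Differencing gives <-3,-2,+0>, <-2,-1,-2>, <-5,+4,+2>, <-3,-2,+0>, <-2,-1,-2>, <-5,+4,+2>. This is the pattern <-3,-2,+0>, <-2,-1,-2>, <-5,+4,+2> repeated.
step 7: apply <-3,-2,+0> → <-23,0,4>
step 8: apply <-2,-1,-2> → <-25,-1,2>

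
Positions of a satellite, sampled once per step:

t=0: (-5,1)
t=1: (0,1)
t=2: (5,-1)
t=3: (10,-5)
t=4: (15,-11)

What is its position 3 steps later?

(30,-41)

First differences are (+5,+0), (+5,-2), (+5,-4), (+5,-6); their common second difference is (+0,-2) (constant acceleration).
step 5: (15,-11) + (+5,-8) → (20,-19)
step 6: (20,-19) + (+5,-10) → (25,-29)
step 7: (25,-29) + (+5,-12) → (30,-41)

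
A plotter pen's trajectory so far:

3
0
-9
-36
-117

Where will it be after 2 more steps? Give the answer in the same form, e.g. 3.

-1089

The jumps are -3, -9, -27, -81 — a geometric progression with ratio 3.
step 5: -117 − 243 → -360
step 6: -360 − 729 → -1089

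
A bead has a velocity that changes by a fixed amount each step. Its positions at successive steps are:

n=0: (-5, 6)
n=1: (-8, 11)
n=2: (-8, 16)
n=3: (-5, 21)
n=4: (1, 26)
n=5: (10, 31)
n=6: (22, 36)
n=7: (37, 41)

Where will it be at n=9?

(76, 51)

First differences are (-3, +5), (+0, +5), (+3, +5), (+6, +5), (+9, +5), (+12, +5), (+15, +5); their common second difference is (+3, +0) (constant acceleration).
step 8: (37, 41) + (+18, +5) → (55, 46)
step 9: (55, 46) + (+21, +5) → (76, 51)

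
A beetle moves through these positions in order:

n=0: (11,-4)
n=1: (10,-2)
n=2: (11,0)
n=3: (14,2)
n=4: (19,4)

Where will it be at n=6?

(35,8)

First differences are (-1,+2), (+1,+2), (+3,+2), (+5,+2); their common second difference is (+2,+0) (constant acceleration).
step 5: (19,4) + (+7,+2) → (26,6)
step 6: (26,6) + (+9,+2) → (35,8)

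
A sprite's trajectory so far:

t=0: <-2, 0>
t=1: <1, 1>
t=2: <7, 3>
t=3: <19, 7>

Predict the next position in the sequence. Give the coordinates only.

<43, 15>

Consecutive displacements <+3, +1>, <+6, +2>, <+12, +4> scale by a factor of 2 each step.
step 4: <19, 7> + <+24, +8> → <43, 15>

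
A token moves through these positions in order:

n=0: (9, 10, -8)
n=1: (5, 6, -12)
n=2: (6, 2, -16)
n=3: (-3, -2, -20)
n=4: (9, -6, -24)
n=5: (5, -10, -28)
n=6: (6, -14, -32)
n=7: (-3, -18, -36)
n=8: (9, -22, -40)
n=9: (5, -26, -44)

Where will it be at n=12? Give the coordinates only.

(9, -38, -56)

The first coordinate repeats the cycle [9, 5, 6, -3] with period 4; step 12 mod 4 = 0, giving 9.
The second coordinate changes by -4 each step, so at step 12 it is 10 + 12·(-4) = -38.
The third coordinate changes by -4 each step, so at step 12 it is -8 + 12·(-4) = -56.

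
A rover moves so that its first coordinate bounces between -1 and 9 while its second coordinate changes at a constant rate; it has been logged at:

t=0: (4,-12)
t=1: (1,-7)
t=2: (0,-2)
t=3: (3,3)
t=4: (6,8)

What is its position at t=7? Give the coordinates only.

(3,23)

The first coordinate reflects between -1 and 9, moving 3 per step.
  step 5: 6 → 9
  step 6: 9 → 6
  step 7: 6 → 3
The second coordinate changes by +5 each step: at step 7 it is 23.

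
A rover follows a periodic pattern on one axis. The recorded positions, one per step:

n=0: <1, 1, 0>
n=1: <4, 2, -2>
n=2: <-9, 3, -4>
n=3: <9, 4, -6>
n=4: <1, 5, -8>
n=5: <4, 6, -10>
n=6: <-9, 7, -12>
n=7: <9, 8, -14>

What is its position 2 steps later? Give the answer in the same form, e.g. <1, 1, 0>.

The first coordinate repeats the cycle [1, 4, -9, 9] with period 4; step 9 mod 4 = 1, giving 4.
The second coordinate changes by +1 each step, so at step 9 it is 1 + 9·(1) = 10.
The third coordinate changes by -2 each step, so at step 9 it is 0 + 9·(-2) = -18.

<4, 10, -18>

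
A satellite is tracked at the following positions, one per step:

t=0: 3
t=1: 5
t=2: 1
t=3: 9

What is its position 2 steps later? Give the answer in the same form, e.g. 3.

25

The jumps are +2, -4, +8 — a geometric progression with ratio -2.
step 4: 9 − 16 → -7
step 5: -7 + 32 → 25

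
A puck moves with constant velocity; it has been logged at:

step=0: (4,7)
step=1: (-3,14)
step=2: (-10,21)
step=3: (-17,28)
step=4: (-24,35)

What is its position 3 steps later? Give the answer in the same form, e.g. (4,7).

(-45,56)

Constant displacement of (-7,+7) per step.
step 5: (-24,35) + (-7,+7) → (-31,42)
step 6: (-31,42) + (-7,+7) → (-38,49)
step 7: (-38,49) + (-7,+7) → (-45,56)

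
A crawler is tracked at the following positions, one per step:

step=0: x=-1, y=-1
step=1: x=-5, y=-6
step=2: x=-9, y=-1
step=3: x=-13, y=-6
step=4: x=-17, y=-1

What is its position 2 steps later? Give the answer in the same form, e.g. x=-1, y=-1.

The x coordinate changes by -4 each step, so at step 6 it is -1 + 6·(-4) = -25.
The y coordinate repeats the cycle [-1, -6] with period 2; step 6 mod 2 = 0, giving -1.

x=-25, y=-1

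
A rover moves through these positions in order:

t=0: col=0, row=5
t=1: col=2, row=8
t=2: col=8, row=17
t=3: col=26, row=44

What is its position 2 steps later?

col=242, row=368

The jumps are (+2, +3), (+6, +9), (+18, +27) — a geometric progression with ratio 3.
step 4: col=26, row=44 + (+54, +81) → col=80, row=125
step 5: col=80, row=125 + (+162, +243) → col=242, row=368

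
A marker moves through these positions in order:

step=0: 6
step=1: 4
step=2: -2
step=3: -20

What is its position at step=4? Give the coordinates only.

-74

Consecutive displacements -2, -6, -18 scale by a factor of 3 each step.
step 4: -20 − 54 → -74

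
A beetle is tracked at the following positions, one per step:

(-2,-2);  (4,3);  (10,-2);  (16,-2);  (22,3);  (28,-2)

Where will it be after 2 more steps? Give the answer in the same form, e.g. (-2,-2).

The first coordinate changes by +6 each step, so at step 7 it is -2 + 7·(6) = 40.
The second coordinate repeats the cycle [-2, 3, -2] with period 3; step 7 mod 3 = 1, giving 3.

(40,3)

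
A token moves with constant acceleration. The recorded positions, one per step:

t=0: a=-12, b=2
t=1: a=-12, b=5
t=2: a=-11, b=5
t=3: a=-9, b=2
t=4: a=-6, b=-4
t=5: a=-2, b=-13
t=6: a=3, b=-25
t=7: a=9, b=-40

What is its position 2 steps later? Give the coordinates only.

a=24, b=-79

Taking differences between consecutive positions: (+0, +3), (+1, +0), (+2, -3), (+3, -6), (+4, -9), (+5, -12), (+6, -15). These grow by (+1, -3) each step.
step 8: a=9, b=-40 + (+7, -18) → a=16, b=-58
step 9: a=16, b=-58 + (+8, -21) → a=24, b=-79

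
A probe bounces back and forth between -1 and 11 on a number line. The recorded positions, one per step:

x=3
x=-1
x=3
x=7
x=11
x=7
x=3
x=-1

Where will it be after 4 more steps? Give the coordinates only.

x=7

The value travels 4 per step and bounces off the walls at -1 and 11.
  step 8: -1 → 3
  step 9: 3 → 7
  step 10: 7 → 11
  step 11: 11 → 7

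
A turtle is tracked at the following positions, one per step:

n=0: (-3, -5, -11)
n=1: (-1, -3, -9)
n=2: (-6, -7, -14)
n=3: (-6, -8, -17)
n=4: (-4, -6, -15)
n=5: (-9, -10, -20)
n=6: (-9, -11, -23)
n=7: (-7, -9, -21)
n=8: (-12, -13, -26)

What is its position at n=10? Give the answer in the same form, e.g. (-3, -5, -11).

The moves between consecutive positions are (+2, +2, +2), (-5, -4, -5), (+0, -1, -3), (+2, +2, +2), (-5, -4, -5), (+0, -1, -3), (+2, +2, +2), (-5, -4, -5); they repeat the 3-cycle [(+2, +2, +2), (-5, -4, -5), (+0, -1, -3)].
step 9: apply (+0, -1, -3) → (-12, -14, -29)
step 10: apply (+2, +2, +2) → (-10, -12, -27)

(-10, -12, -27)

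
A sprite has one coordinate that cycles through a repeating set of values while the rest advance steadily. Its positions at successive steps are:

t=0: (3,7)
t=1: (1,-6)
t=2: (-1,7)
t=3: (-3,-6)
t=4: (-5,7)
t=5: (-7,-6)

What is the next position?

The first coordinate changes by -2 each step, so at step 6 it is 3 + 6·(-2) = -9.
The second coordinate repeats the cycle [7, -6] with period 2; step 6 mod 2 = 0, giving 7.

(-9,7)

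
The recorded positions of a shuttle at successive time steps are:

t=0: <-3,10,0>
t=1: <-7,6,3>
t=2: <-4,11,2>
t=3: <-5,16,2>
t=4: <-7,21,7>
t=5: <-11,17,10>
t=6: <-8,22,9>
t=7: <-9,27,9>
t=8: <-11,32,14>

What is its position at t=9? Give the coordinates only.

<-15,28,17>

The moves between consecutive positions are <-4,-4,+3>, <+3,+5,-1>, <-1,+5,+0>, <-2,+5,+5>, <-4,-4,+3>, <+3,+5,-1>, <-1,+5,+0>, <-2,+5,+5>; they repeat the 4-cycle [<-4,-4,+3>, <+3,+5,-1>, <-1,+5,+0>, <-2,+5,+5>].
step 9: apply <-4,-4,+3> → <-15,28,17>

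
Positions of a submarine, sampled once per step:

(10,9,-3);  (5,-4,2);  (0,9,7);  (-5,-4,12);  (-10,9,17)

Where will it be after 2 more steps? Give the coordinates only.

(-20,9,27)

The first coordinate changes by -5 each step, so at step 6 it is 10 + 6·(-5) = -20.
The second coordinate repeats the cycle [9, -4] with period 2; step 6 mod 2 = 0, giving 9.
The third coordinate changes by +5 each step, so at step 6 it is -3 + 6·(5) = 27.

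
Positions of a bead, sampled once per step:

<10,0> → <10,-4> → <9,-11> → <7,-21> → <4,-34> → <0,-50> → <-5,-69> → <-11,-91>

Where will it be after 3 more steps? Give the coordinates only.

Taking differences between consecutive positions: <+0,-4>, <-1,-7>, <-2,-10>, <-3,-13>, <-4,-16>, <-5,-19>, <-6,-22>. These grow by <-1,-3> each step.
step 8: <-11,-91> + <-7,-25> → <-18,-116>
step 9: <-18,-116> + <-8,-28> → <-26,-144>
step 10: <-26,-144> + <-9,-31> → <-35,-175>

<-35,-175>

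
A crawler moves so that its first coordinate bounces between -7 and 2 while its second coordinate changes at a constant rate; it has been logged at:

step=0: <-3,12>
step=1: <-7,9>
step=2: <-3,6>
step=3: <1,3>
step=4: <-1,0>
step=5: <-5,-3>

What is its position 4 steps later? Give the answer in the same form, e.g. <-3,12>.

<-3,-15>

The first coordinate reflects between -7 and 2, moving 4 per step.
  step 6: -5 → -5
  step 7: -5 → -1
  step 8: -1 → 1
  step 9: 1 → -3
The second coordinate changes by -3 each step: at step 9 it is -15.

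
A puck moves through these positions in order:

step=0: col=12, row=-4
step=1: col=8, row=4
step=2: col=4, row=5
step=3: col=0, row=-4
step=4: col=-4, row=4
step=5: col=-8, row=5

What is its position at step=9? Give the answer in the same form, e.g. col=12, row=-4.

col=-24, row=-4

Col: linear, -4 per step → -24 at step 9.
Row: cycles through -4, 4, 5 every 3 steps. Step 9 lands at position 0 of the cycle → -4.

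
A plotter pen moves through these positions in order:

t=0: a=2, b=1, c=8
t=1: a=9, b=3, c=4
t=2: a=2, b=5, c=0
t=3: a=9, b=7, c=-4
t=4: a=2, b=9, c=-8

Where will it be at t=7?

A: cycles through 2, 9 every 2 steps. Step 7 lands at position 1 of the cycle → 9.
B: linear, +2 per step → 15 at step 7.
C: linear, -4 per step → -20 at step 7.

a=9, b=15, c=-20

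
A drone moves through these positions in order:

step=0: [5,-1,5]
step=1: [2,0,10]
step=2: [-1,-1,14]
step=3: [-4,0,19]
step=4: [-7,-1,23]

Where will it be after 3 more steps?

Step-to-step displacements: [-3,+1,+5], [-3,-1,+4], [-3,+1,+5], [-3,-1,+4] — a repeating cycle of length 2.
step 5: apply [-3,+1,+5] → [-10,0,28]
step 6: apply [-3,-1,+4] → [-13,-1,32]
step 7: apply [-3,+1,+5] → [-16,0,37]

[-16,0,37]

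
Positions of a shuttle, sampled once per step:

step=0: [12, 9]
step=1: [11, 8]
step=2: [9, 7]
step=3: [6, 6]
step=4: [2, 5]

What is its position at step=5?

[-3, 4]

Taking differences between consecutive positions: [-1, -1], [-2, -1], [-3, -1], [-4, -1]. These grow by [-1, +0] each step.
step 5: [2, 5] + [-5, -1] → [-3, 4]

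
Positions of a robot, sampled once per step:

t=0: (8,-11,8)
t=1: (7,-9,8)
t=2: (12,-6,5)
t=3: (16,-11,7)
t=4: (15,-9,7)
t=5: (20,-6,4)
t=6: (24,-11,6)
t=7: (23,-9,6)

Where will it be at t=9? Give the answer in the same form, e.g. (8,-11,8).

(32,-11,5)

The moves between consecutive positions are (-1,+2,+0), (+5,+3,-3), (+4,-5,+2), (-1,+2,+0), (+5,+3,-3), (+4,-5,+2), (-1,+2,+0); they repeat the 3-cycle [(-1,+2,+0), (+5,+3,-3), (+4,-5,+2)].
step 8: apply (+5,+3,-3) → (28,-6,3)
step 9: apply (+4,-5,+2) → (32,-11,5)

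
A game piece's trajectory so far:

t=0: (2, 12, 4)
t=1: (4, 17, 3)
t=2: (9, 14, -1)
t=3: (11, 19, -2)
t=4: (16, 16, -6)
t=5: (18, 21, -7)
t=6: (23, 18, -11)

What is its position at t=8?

(30, 20, -16)

Differencing gives (+2, +5, -1), (+5, -3, -4), (+2, +5, -1), (+5, -3, -4), (+2, +5, -1), (+5, -3, -4). This is the pattern (+2, +5, -1), (+5, -3, -4) repeated.
step 7: apply (+2, +5, -1) → (25, 23, -12)
step 8: apply (+5, -3, -4) → (30, 20, -16)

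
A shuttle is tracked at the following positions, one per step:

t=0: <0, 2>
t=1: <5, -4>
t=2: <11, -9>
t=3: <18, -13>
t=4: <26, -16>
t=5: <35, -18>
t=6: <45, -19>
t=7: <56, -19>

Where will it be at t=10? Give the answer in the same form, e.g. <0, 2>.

First differences are <+5, -6>, <+6, -5>, <+7, -4>, <+8, -3>, <+9, -2>, <+10, -1>, <+11, +0>; their common second difference is <+1, +1> (constant acceleration).
step 8: <56, -19> + <+12, +1> → <68, -18>
step 9: <68, -18> + <+13, +2> → <81, -16>
step 10: <81, -16> + <+14, +3> → <95, -13>

<95, -13>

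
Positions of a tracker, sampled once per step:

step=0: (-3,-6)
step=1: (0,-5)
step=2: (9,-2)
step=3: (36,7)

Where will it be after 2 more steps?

The jumps are (+3,+1), (+9,+3), (+27,+9) — a geometric progression with ratio 3.
step 4: (36,7) + (+81,+27) → (117,34)
step 5: (117,34) + (+243,+81) → (360,115)

(360,115)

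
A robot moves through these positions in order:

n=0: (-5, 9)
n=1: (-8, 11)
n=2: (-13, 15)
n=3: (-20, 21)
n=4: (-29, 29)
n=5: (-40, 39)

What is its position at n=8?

(-85, 81)

Taking differences between consecutive positions: (-3, +2), (-5, +4), (-7, +6), (-9, +8), (-11, +10). These grow by (-2, +2) each step.
step 6: (-40, 39) + (-13, +12) → (-53, 51)
step 7: (-53, 51) + (-15, +14) → (-68, 65)
step 8: (-68, 65) + (-17, +16) → (-85, 81)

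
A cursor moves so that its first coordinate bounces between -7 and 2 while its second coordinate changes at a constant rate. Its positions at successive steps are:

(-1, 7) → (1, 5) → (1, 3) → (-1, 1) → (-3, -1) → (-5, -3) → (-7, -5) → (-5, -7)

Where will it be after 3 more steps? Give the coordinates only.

The first coordinate reflects between -7 and 2, moving 2 per step.
  step 8: -5 → -3
  step 9: -3 → -1
  step 10: -1 → 1
The second coordinate changes by -2 each step: at step 10 it is -13.

(1, -13)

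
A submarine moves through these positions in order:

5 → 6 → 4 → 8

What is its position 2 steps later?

16

The jumps are +1, -2, +4 — a geometric progression with ratio -2.
step 4: 8 − 8 → 0
step 5: 0 + 16 → 16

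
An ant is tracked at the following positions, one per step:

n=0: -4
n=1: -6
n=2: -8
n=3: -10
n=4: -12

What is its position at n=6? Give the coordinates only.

The position changes by -2 every step.
step 5: -12 − 2 → -14
step 6: -14 − 2 → -16

-16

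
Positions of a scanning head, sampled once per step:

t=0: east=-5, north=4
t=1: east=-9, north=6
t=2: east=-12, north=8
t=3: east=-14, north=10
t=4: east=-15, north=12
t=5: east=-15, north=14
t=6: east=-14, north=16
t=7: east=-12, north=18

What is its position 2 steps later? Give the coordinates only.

east=-5, north=22

Successive displacements: (-4, +2), (-3, +2), (-2, +2), (-1, +2), (+0, +2), (+1, +2), (+2, +2) — each changes by (+1, +0).
step 8: east=-12, north=18 + (+3, +2) → east=-9, north=20
step 9: east=-9, north=20 + (+4, +2) → east=-5, north=22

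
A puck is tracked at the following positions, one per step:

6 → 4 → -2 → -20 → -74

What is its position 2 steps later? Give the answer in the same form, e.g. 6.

Step-to-step displacements: -2, -6, -18, -54; each is 3× the previous.
step 5: -74 − 162 → -236
step 6: -236 − 486 → -722

-722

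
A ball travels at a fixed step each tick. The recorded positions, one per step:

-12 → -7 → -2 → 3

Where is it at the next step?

8

Each step adds +5 to the position.
step 4: 3 + 5 → 8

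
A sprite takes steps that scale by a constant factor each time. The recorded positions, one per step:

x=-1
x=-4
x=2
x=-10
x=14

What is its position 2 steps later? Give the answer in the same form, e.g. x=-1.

x=62

The jumps are -3, +6, -12, +24 — a geometric progression with ratio -2.
step 5: 14 − 48 → x=-34
step 6: -34 + 96 → x=62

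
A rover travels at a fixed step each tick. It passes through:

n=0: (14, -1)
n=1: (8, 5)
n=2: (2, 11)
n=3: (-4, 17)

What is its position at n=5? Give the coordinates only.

Each step adds (-6, +6) to the position.
step 4: (-4, 17) + (-6, +6) → (-10, 23)
step 5: (-10, 23) + (-6, +6) → (-16, 29)

(-16, 29)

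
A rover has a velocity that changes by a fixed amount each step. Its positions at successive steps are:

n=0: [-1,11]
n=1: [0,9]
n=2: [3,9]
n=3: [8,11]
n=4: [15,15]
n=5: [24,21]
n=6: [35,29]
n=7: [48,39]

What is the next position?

Taking differences between consecutive positions: [+1,-2], [+3,+0], [+5,+2], [+7,+4], [+9,+6], [+11,+8], [+13,+10]. These grow by [+2,+2] each step.
step 8: [48,39] + [+15,+12] → [63,51]

[63,51]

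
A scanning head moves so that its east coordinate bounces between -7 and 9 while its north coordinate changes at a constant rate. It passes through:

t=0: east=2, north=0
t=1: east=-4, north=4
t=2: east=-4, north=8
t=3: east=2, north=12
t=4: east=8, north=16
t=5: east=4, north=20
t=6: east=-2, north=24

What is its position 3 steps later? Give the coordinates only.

The east coordinate travels 6 per step and bounces off the walls at -7 and 9.
  step 7: -2 → -6
  step 8: -6 → 0
  step 9: 0 → 6
The north coordinate changes by +4 each step: at step 9 it is 36.

east=6, north=36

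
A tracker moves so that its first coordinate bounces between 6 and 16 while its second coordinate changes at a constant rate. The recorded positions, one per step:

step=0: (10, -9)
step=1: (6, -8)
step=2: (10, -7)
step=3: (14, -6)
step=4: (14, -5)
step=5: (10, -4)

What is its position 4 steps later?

(14, 0)

The first coordinate reflects between 6 and 16, moving 4 per step.
  step 6: 10 → 6
  step 7: 6 → 10
  step 8: 10 → 14
  step 9: 14 → 14
The second coordinate changes by +1 each step: at step 9 it is 0.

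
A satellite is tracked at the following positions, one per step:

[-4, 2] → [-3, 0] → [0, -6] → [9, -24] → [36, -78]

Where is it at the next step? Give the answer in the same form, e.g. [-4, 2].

[117, -240]

Step-to-step displacements: [+1, -2], [+3, -6], [+9, -18], [+27, -54]; each is 3× the previous.
step 5: [36, -78] + [+81, -162] → [117, -240]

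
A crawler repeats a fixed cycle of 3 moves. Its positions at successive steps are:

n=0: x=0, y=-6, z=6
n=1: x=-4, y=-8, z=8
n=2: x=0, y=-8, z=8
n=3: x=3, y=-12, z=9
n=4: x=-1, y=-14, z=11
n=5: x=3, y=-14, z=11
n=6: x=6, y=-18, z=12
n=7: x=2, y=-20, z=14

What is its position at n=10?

The moves between consecutive positions are (-4, -2, +2), (+4, +0, +0), (+3, -4, +1), (-4, -2, +2), (+4, +0, +0), (+3, -4, +1), (-4, -2, +2); they repeat the 3-cycle [(-4, -2, +2), (+4, +0, +0), (+3, -4, +1)].
step 8: apply (+4, +0, +0) → x=6, y=-20, z=14
step 9: apply (+3, -4, +1) → x=9, y=-24, z=15
step 10: apply (-4, -2, +2) → x=5, y=-26, z=17

x=5, y=-26, z=17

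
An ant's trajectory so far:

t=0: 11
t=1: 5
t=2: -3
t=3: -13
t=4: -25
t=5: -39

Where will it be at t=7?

-73

Successive displacements: -6, -8, -10, -12, -14 — each changes by -2.
step 6: -39 − 16 → -55
step 7: -55 − 18 → -73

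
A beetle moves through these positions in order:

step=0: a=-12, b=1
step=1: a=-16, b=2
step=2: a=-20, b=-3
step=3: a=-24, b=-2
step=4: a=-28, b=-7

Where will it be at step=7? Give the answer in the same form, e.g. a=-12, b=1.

a=-40, b=-10

Differencing gives (-4, +1), (-4, -5), (-4, +1), (-4, -5). This is the pattern (-4, +1), (-4, -5) repeated.
step 5: apply (-4, +1) → a=-32, b=-6
step 6: apply (-4, -5) → a=-36, b=-11
step 7: apply (-4, +1) → a=-40, b=-10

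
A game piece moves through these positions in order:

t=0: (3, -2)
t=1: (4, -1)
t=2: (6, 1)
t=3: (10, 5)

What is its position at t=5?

Step-to-step displacements: (+1, +1), (+2, +2), (+4, +4); each is 2× the previous.
step 4: (10, 5) + (+8, +8) → (18, 13)
step 5: (18, 13) + (+16, +16) → (34, 29)

(34, 29)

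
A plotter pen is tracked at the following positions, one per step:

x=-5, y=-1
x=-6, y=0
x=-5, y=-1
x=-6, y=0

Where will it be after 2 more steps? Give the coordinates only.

Consecutive displacements (-1, +1), (+1, -1), (-1, +1) scale by a factor of -1 each step.
step 4: x=-6, y=0 + (+1, -1) → x=-5, y=-1
step 5: x=-5, y=-1 + (-1, +1) → x=-6, y=0

x=-6, y=0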